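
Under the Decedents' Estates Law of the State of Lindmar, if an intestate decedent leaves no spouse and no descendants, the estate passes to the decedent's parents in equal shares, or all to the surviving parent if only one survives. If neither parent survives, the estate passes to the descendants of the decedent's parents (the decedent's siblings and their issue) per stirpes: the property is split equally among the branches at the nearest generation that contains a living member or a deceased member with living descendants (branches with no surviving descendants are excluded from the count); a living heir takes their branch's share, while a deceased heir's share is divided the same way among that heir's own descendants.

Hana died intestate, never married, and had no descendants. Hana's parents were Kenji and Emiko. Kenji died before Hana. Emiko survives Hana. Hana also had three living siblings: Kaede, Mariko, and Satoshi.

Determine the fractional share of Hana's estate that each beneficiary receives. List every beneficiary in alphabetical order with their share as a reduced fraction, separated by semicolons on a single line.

Only one parent, Emiko, survives, so Emiko takes the entire estate. The siblings take nothing because a surviving parent has priority.

Emiko 1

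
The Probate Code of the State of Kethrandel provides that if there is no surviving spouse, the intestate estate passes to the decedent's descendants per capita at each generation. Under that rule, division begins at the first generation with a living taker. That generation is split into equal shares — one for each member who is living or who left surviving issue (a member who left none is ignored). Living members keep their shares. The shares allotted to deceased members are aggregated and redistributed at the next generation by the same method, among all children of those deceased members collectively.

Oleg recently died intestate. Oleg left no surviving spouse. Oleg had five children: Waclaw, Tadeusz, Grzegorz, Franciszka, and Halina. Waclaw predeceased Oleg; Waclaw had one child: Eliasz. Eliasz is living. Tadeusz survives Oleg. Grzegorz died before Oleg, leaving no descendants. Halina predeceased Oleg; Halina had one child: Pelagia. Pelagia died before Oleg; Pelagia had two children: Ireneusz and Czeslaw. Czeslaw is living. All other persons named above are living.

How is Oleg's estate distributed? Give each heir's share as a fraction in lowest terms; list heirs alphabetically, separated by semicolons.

Czeslaw 1/8; Eliasz 1/4; Franciszka 1/4; Ireneusz 1/8; Tadeusz 1/4

There is no surviving spouse, so the entire estate passes to Oleg's descendants per capita at each generation.
At generation 1 (Waclaw, Tadeusz, Franciszka, Halina) there are 4 shares of (1)/4 = 1/4 each.
Living: Tadeusz and Franciszka — each takes 1/4.
Deceased: Waclaw and Halina. Their combined 1/2 is pooled and carried to generation 2.
At generation 2 (Eliasz, Pelagia) there are 2 shares of (1/2)/2 = 1/4 each.
Living: Eliasz — each takes 1/4.
Deceased: Pelagia. That 1/4 share is carried to generation 3.
At generation 3 (Ireneusz, Czeslaw) there are 2 shares of (1/4)/2 = 1/8 each.
Living: Ireneusz and Czeslaw — each takes 1/8.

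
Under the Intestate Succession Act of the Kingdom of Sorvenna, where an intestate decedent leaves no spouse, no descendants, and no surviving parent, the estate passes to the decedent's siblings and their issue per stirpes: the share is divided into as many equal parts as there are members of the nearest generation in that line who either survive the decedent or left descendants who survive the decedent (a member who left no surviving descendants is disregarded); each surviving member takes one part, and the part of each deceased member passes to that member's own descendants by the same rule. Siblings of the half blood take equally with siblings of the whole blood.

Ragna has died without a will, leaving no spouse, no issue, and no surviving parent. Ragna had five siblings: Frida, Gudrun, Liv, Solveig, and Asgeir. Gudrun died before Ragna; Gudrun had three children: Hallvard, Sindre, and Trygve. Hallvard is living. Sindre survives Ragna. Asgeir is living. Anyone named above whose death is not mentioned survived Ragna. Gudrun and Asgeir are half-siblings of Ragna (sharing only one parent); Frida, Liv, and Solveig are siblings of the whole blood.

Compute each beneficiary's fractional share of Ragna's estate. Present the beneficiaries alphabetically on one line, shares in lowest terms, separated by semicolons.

Asgeir 1/5; Frida 1/5; Hallvard 1/15; Liv 1/5; Sindre 1/15; Solveig 1/5; Trygve 1/15

No spouse, descendants, or parent survives, so the estate passes to Ragna's siblings per stirpes.
Half-blood and whole-blood siblings take equally under the stated rule.
The estate is divided into 5 equal shares of 1/5 among Frida, Gudrun, Liv, Solveig, Asgeir.
Frida is living and takes 1/5.
Gudrun predeceased; the 1/5 allotted to Gudrun's branch passes to Gudrun's issue by representation.
The 1/5 is divided into 3 equal shares of 1/15 among Hallvard, Sindre, Trygve.
Hallvard is living and takes 1/15.
Sindre is living and takes 1/15.
Trygve is living and takes 1/15.
Liv is living and takes 1/5.
Solveig is living and takes 1/5.
Asgeir is living and takes 1/5.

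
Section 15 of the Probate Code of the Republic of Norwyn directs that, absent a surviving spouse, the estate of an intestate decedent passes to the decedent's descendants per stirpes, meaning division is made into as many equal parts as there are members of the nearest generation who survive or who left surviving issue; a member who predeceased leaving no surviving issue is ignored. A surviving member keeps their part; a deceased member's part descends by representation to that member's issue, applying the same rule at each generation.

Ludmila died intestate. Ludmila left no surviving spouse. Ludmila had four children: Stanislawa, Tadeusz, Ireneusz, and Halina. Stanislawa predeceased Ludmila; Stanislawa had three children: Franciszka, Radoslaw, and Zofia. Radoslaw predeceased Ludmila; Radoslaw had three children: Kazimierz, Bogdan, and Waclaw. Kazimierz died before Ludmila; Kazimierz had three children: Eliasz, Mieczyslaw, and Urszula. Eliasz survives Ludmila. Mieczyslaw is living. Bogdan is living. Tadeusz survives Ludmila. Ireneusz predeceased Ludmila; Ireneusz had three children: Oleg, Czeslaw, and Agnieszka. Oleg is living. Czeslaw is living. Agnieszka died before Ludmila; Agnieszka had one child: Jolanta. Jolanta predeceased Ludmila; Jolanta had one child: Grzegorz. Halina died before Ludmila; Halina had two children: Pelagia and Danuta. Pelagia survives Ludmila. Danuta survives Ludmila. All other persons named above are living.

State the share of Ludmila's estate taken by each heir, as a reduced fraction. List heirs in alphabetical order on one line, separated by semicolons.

There is no surviving spouse, so the entire estate passes to Ludmila's descendants per stirpes.
The estate is divided into 4 equal shares of 1/4 among Stanislawa, Tadeusz, Ireneusz, Halina.
Stanislawa predeceased; the 1/4 allotted to Stanislawa's branch passes to Stanislawa's issue by representation.
The 1/4 is divided into 3 equal shares of 1/12 among Franciszka, Radoslaw, Zofia.
Franciszka is living and takes 1/12.
Radoslaw predeceased; the 1/12 allotted to Radoslaw's branch passes to Radoslaw's issue by representation.
The 1/12 is divided into 3 equal shares of 1/36 among Kazimierz, Bogdan, Waclaw.
Kazimierz predeceased; the 1/36 allotted to Kazimierz's branch passes to Kazimierz's issue by representation.
The 1/36 is divided into 3 equal shares of 1/108 among Eliasz, Mieczyslaw, Urszula.
Eliasz is living and takes 1/108.
Mieczyslaw is living and takes 1/108.
Urszula is living and takes 1/108.
Bogdan is living and takes 1/36.
Waclaw is living and takes 1/36.
Zofia is living and takes 1/12.
Tadeusz is living and takes 1/4.
Ireneusz predeceased; the 1/4 allotted to Ireneusz's branch passes to Ireneusz's issue by representation.
The 1/4 is divided into 3 equal shares of 1/12 among Oleg, Czeslaw, Agnieszka.
Oleg is living and takes 1/12.
Czeslaw is living and takes 1/12.
Agnieszka predeceased; the 1/12 allotted to Agnieszka's branch passes to Agnieszka's issue by representation.
Jolanta's line is the sole branch at this level, so the full 1/12 passes to Jolanta's issue by representation.
Grzegorz is the sole taker at this level and receives the full 1/12.
Halina predeceased; the 1/4 allotted to Halina's branch passes to Halina's issue by representation.
The 1/4 is divided into 2 equal shares of 1/8 among Pelagia, Danuta.
Pelagia is living and takes 1/8.
Danuta is living and takes 1/8.

Bogdan 1/36; Czeslaw 1/12; Danuta 1/8; Eliasz 1/108; Franciszka 1/12; Grzegorz 1/12; Mieczyslaw 1/108; Oleg 1/12; Pelagia 1/8; Tadeusz 1/4; Urszula 1/108; Waclaw 1/36; Zofia 1/12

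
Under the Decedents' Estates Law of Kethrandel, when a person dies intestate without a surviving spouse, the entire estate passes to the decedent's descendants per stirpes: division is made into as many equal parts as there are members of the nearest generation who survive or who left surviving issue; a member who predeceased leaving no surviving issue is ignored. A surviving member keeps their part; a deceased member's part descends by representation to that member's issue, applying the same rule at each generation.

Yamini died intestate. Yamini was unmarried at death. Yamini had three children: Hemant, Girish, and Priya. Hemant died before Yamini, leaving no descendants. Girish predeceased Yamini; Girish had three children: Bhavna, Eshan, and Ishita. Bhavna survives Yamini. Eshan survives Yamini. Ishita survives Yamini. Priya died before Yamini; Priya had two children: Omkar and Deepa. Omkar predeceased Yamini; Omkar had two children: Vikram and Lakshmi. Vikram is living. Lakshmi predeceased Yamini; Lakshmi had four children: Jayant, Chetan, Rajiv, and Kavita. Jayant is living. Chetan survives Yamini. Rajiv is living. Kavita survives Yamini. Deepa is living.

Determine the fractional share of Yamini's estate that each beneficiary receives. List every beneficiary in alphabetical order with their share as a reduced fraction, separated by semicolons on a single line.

There is no surviving spouse, so the entire estate passes to Yamini's descendants per stirpes.
Hemant left no surviving issue, so that branch lapses and is disregarded.
The estate is divided into 2 equal shares of 1/2 among Girish, Priya.
Girish predeceased; the 1/2 allotted to Girish's branch passes to Girish's issue by representation.
The 1/2 is divided into 3 equal shares of 1/6 among Bhavna, Eshan, Ishita.
Bhavna is living and takes 1/6.
Eshan is living and takes 1/6.
Ishita is living and takes 1/6.
Priya predeceased; the 1/2 allotted to Priya's branch passes to Priya's issue by representation.
The 1/2 is divided into 2 equal shares of 1/4 among Omkar, Deepa.
Omkar predeceased; the 1/4 allotted to Omkar's branch passes to Omkar's issue by representation.
The 1/4 is divided into 2 equal shares of 1/8 among Vikram, Lakshmi.
Vikram is living and takes 1/8.
Lakshmi predeceased; the 1/8 allotted to Lakshmi's branch passes to Lakshmi's issue by representation.
The 1/8 is divided into 4 equal shares of 1/32 among Jayant, Chetan, Rajiv, Kavita.
Jayant is living and takes 1/32.
Chetan is living and takes 1/32.
Rajiv is living and takes 1/32.
Kavita is living and takes 1/32.
Deepa is living and takes 1/4.

Bhavna 1/6; Chetan 1/32; Deepa 1/4; Eshan 1/6; Ishita 1/6; Jayant 1/32; Kavita 1/32; Rajiv 1/32; Vikram 1/8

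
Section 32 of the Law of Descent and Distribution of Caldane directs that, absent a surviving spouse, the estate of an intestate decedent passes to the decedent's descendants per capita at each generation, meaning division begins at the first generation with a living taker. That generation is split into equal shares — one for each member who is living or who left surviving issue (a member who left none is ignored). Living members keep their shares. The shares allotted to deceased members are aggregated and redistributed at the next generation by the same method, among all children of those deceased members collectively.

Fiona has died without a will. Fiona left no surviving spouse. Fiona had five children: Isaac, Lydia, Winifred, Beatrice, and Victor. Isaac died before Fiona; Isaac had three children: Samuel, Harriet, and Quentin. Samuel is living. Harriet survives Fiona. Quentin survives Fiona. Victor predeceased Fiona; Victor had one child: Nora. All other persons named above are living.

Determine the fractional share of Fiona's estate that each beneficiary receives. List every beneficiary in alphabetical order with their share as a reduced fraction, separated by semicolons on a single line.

There is no surviving spouse, so the entire estate passes to Fiona's descendants per capita at each generation.
At generation 1 (Isaac, Lydia, Winifred, Beatrice, Victor) there are 5 shares of (1)/5 = 1/5 each.
Living: Lydia, Winifred, and Beatrice — each takes 1/5.
Deceased: Isaac and Victor. Their combined 2/5 is pooled and carried to generation 2.
At generation 2 (Samuel, Harriet, Quentin, Nora) there are 4 shares of (2/5)/4 = 1/10 each.
Living: Samuel, Harriet, Quentin, and Nora — each takes 1/10.

Beatrice 1/5; Harriet 1/10; Lydia 1/5; Nora 1/10; Quentin 1/10; Samuel 1/10; Winifred 1/5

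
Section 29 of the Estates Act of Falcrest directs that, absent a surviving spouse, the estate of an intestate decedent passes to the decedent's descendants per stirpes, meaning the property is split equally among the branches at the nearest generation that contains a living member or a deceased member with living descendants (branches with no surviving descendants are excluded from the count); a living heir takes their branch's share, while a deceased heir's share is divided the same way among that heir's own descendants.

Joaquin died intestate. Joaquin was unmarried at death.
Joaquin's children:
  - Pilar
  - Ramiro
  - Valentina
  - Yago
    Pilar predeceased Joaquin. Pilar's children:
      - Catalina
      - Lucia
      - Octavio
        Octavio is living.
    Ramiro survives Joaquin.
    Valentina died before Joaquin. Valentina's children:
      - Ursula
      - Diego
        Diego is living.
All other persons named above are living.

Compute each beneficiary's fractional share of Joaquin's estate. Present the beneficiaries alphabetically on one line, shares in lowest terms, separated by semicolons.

Catalina 1/12; Diego 1/8; Lucia 1/12; Octavio 1/12; Ramiro 1/4; Ursula 1/8; Yago 1/4

There is no surviving spouse, so the entire estate passes to Joaquin's descendants per stirpes.
The estate is divided into 4 equal shares of 1/4 among Pilar, Ramiro, Valentina, Yago.
Pilar predeceased; the 1/4 allotted to Pilar's branch passes to Pilar's issue by representation.
The 1/4 is divided into 3 equal shares of 1/12 among Catalina, Lucia, Octavio.
Catalina is living and takes 1/12.
Lucia is living and takes 1/12.
Octavio is living and takes 1/12.
Ramiro is living and takes 1/4.
Valentina predeceased; the 1/4 allotted to Valentina's branch passes to Valentina's issue by representation.
The 1/4 is divided into 2 equal shares of 1/8 among Ursula, Diego.
Ursula is living and takes 1/8.
Diego is living and takes 1/8.
Yago is living and takes 1/4.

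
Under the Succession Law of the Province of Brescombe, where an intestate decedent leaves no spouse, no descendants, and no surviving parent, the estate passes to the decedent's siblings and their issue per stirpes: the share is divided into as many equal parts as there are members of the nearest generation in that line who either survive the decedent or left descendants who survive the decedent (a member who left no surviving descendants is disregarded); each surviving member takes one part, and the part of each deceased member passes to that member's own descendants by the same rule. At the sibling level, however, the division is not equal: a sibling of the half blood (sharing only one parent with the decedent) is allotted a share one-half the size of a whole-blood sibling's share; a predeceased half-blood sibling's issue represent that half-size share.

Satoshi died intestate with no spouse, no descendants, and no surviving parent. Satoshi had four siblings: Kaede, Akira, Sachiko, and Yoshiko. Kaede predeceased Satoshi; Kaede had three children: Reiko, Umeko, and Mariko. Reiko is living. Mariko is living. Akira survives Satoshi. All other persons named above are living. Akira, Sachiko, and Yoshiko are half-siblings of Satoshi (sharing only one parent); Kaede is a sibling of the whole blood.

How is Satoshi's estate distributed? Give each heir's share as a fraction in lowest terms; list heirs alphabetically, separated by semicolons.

No spouse, descendants, or parent survives, so the estate passes to Satoshi's siblings per stirpes.
Half-blood siblings count for one-half the weight of whole-blood siblings at the initial division.
Dividing 1 in proportion to weights (total weight 5/2): Kaede (weight 1) → 2/5; Akira (weight 1/2) → 1/5; Sachiko (weight 1/2) → 1/5; Yoshiko (weight 1/2) → 1/5.
Kaede predeceased; the 2/5 allotted to Kaede's branch passes to Kaede's issue by representation.
The 2/5 is divided into 3 equal shares of 2/15 among Reiko, Umeko, Mariko.
Reiko is living and takes 2/15.
Umeko is living and takes 2/15.
Mariko is living and takes 2/15.
Akira is living and takes 1/5.
Sachiko is living and takes 1/5.
Yoshiko is living and takes 1/5.

Akira 1/5; Mariko 2/15; Reiko 2/15; Sachiko 1/5; Umeko 2/15; Yoshiko 1/5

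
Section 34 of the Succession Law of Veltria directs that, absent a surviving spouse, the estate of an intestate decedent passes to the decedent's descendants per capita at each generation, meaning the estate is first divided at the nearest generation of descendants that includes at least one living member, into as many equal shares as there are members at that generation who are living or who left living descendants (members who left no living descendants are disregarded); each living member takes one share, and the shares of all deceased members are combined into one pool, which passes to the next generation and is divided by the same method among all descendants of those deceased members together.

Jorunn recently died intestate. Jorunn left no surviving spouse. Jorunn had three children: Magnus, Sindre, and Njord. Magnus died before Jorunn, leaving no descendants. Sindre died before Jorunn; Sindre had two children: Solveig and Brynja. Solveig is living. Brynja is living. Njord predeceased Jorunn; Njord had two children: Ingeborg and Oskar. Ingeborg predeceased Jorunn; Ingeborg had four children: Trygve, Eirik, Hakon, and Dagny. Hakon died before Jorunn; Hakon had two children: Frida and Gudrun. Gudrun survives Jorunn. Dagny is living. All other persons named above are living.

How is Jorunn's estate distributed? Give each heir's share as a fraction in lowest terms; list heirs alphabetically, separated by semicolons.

There is no surviving spouse, so the entire estate passes to Jorunn's descendants per capita at each generation.
No one at generation 1 (Sindre, Njord) is living; moving to the next generation.
At generation 2 (Solveig, Brynja, Ingeborg, Oskar) there are 4 shares of (1)/4 = 1/4 each.
Living: Solveig, Brynja, and Oskar — each takes 1/4.
Deceased: Ingeborg. That 1/4 share is carried to generation 3.
At generation 3 (Trygve, Eirik, Hakon, Dagny) there are 4 shares of (1/4)/4 = 1/16 each.
Living: Trygve, Eirik, and Dagny — each takes 1/16.
Deceased: Hakon. That 1/16 share is carried to generation 4.
At generation 4 (Frida, Gudrun) there are 2 shares of (1/16)/2 = 1/32 each.
Living: Frida and Gudrun — each takes 1/32.

Brynja 1/4; Dagny 1/16; Eirik 1/16; Frida 1/32; Gudrun 1/32; Oskar 1/4; Solveig 1/4; Trygve 1/16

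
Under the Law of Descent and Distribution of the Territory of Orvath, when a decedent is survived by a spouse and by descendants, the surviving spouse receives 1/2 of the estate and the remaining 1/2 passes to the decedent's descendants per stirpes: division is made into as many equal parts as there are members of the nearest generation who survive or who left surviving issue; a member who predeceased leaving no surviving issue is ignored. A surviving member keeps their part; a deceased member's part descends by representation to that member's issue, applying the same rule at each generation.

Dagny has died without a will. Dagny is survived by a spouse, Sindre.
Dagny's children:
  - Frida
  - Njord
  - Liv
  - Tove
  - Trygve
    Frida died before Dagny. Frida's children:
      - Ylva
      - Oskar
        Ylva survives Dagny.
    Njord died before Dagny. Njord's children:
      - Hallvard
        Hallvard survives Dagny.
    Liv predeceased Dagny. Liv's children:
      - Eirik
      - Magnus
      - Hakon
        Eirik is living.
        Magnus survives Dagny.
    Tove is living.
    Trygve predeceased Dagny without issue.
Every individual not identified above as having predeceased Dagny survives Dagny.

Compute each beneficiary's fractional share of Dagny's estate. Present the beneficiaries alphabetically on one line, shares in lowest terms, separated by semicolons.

Eirik 1/24; Hakon 1/24; Hallvard 1/8; Magnus 1/24; Oskar 1/16; Sindre 1/2; Tove 1/8; Ylva 1/16

Sindre, as surviving spouse, takes 1/2.
The remaining 1/2 passes to Dagny's descendants per stirpes.
Trygve left no surviving issue, so that branch lapses and is disregarded.
The 1/2 is divided into 4 equal shares of 1/8 among Frida, Njord, Liv, Tove.
Frida predeceased; the 1/8 allotted to Frida's branch passes to Frida's issue by representation.
The 1/8 is divided into 2 equal shares of 1/16 among Ylva, Oskar.
Ylva is living and takes 1/16.
Oskar is living and takes 1/16.
Njord predeceased; the 1/8 allotted to Njord's branch passes to Njord's issue by representation.
Hallvard is the sole taker at this level and receives the full 1/8.
Liv predeceased; the 1/8 allotted to Liv's branch passes to Liv's issue by representation.
The 1/8 is divided into 3 equal shares of 1/24 among Eirik, Magnus, Hakon.
Eirik is living and takes 1/24.
Magnus is living and takes 1/24.
Hakon is living and takes 1/24.
Tove is living and takes 1/8.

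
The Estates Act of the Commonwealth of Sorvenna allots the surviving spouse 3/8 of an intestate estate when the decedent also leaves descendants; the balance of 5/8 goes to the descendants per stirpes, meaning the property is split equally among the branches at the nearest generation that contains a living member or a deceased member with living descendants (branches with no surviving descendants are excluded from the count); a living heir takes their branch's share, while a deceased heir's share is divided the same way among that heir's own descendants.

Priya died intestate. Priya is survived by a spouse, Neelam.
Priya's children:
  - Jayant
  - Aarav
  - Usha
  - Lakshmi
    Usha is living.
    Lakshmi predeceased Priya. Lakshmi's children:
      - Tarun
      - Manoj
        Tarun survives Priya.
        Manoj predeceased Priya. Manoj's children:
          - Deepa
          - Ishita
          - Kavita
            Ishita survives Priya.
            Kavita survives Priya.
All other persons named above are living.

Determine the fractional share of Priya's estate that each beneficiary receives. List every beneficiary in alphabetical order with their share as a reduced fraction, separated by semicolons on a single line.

Aarav 5/32; Deepa 5/192; Ishita 5/192; Jayant 5/32; Kavita 5/192; Neelam 3/8; Tarun 5/64; Usha 5/32

Neelam, as surviving spouse, takes 3/8.
The remaining 5/8 passes to Priya's descendants per stirpes.
The 5/8 is divided into 4 equal shares of 5/32 among Jayant, Aarav, Usha, Lakshmi.
Jayant is living and takes 5/32.
Aarav is living and takes 5/32.
Usha is living and takes 5/32.
Lakshmi predeceased; the 5/32 allotted to Lakshmi's branch passes to Lakshmi's issue by representation.
The 5/32 is divided into 2 equal shares of 5/64 among Tarun, Manoj.
Tarun is living and takes 5/64.
Manoj predeceased; the 5/64 allotted to Manoj's branch passes to Manoj's issue by representation.
The 5/64 is divided into 3 equal shares of 5/192 among Deepa, Ishita, Kavita.
Deepa is living and takes 5/192.
Ishita is living and takes 5/192.
Kavita is living and takes 5/192.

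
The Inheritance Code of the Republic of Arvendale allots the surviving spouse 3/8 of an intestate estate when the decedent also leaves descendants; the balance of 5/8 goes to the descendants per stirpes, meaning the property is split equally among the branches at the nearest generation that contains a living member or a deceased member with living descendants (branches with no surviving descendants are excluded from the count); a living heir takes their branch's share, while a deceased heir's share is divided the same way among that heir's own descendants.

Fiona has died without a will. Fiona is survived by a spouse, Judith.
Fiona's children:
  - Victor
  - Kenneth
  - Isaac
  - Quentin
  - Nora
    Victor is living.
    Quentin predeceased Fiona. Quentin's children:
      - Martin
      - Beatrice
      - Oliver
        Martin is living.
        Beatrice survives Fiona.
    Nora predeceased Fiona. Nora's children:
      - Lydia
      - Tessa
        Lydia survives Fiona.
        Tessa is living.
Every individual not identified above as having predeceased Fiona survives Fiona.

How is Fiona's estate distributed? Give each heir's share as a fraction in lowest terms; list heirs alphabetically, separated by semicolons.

Judith, as surviving spouse, takes 3/8.
The remaining 5/8 passes to Fiona's descendants per stirpes.
The 5/8 is divided into 5 equal shares of 1/8 among Victor, Kenneth, Isaac, Quentin, Nora.
Victor is living and takes 1/8.
Kenneth is living and takes 1/8.
Isaac is living and takes 1/8.
Quentin predeceased; the 1/8 allotted to Quentin's branch passes to Quentin's issue by representation.
The 1/8 is divided into 3 equal shares of 1/24 among Martin, Beatrice, Oliver.
Martin is living and takes 1/24.
Beatrice is living and takes 1/24.
Oliver is living and takes 1/24.
Nora predeceased; the 1/8 allotted to Nora's branch passes to Nora's issue by representation.
The 1/8 is divided into 2 equal shares of 1/16 among Lydia, Tessa.
Lydia is living and takes 1/16.
Tessa is living and takes 1/16.

Beatrice 1/24; Isaac 1/8; Judith 3/8; Kenneth 1/8; Lydia 1/16; Martin 1/24; Oliver 1/24; Tessa 1/16; Victor 1/8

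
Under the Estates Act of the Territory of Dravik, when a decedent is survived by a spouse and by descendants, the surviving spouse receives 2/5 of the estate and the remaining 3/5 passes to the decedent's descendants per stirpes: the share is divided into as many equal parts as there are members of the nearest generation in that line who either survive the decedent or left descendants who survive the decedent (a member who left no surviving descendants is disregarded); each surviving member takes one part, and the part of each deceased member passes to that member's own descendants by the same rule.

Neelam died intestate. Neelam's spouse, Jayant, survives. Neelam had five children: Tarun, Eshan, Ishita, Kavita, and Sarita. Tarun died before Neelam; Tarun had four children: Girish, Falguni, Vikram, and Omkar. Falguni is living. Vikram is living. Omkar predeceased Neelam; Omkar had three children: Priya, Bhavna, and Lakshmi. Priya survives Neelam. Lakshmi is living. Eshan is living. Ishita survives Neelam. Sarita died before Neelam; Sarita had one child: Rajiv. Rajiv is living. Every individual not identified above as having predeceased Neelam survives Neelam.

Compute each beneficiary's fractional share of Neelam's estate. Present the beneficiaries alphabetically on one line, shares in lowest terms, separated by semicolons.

Bhavna 1/100; Eshan 3/25; Falguni 3/100; Girish 3/100; Ishita 3/25; Jayant 2/5; Kavita 3/25; Lakshmi 1/100; Priya 1/100; Rajiv 3/25; Vikram 3/100

Jayant, as surviving spouse, takes 2/5.
The remaining 3/5 passes to Neelam's descendants per stirpes.
The 3/5 is divided into 5 equal shares of 3/25 among Tarun, Eshan, Ishita, Kavita, Sarita.
Tarun predeceased; the 3/25 allotted to Tarun's branch passes to Tarun's issue by representation.
The 3/25 is divided into 4 equal shares of 3/100 among Girish, Falguni, Vikram, Omkar.
Girish is living and takes 3/100.
Falguni is living and takes 3/100.
Vikram is living and takes 3/100.
Omkar predeceased; the 3/100 allotted to Omkar's branch passes to Omkar's issue by representation.
The 3/100 is divided into 3 equal shares of 1/100 among Priya, Bhavna, Lakshmi.
Priya is living and takes 1/100.
Bhavna is living and takes 1/100.
Lakshmi is living and takes 1/100.
Eshan is living and takes 3/25.
Ishita is living and takes 3/25.
Kavita is living and takes 3/25.
Sarita predeceased; the 3/25 allotted to Sarita's branch passes to Sarita's issue by representation.
Rajiv is the sole taker at this level and receives the full 3/25.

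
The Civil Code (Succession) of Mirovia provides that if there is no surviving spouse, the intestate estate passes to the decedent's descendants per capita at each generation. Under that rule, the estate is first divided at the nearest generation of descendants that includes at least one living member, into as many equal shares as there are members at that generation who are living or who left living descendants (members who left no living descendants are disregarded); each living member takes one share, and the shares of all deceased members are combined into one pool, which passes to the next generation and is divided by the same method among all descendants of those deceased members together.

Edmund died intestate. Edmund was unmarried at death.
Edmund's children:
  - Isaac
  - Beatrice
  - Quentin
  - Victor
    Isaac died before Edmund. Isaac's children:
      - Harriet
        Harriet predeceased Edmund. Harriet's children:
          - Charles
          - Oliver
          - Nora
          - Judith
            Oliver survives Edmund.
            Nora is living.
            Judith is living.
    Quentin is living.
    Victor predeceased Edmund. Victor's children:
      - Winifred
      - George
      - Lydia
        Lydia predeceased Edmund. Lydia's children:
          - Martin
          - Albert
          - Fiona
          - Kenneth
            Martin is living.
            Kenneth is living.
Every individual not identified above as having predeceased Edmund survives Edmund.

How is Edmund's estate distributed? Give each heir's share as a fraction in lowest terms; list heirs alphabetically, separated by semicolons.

Albert 1/32; Beatrice 1/4; Charles 1/32; Fiona 1/32; George 1/8; Judith 1/32; Kenneth 1/32; Martin 1/32; Nora 1/32; Oliver 1/32; Quentin 1/4; Winifred 1/8

There is no surviving spouse, so the entire estate passes to Edmund's descendants per capita at each generation.
At generation 1 (Isaac, Beatrice, Quentin, Victor) there are 4 shares of (1)/4 = 1/4 each.
Living: Beatrice and Quentin — each takes 1/4.
Deceased: Isaac and Victor. Their combined 1/2 is pooled and carried to generation 2.
At generation 2 (Harriet, Winifred, George, Lydia) there are 4 shares of (1/2)/4 = 1/8 each.
Living: Winifred and George — each takes 1/8.
Deceased: Harriet and Lydia. Their combined 1/4 is pooled and carried to generation 3.
At generation 3 (Charles, Oliver, Nora, Judith, Martin, Albert, Fiona, Kenneth) there are 8 shares of (1/4)/8 = 1/32 each.
Living: Charles, Oliver, Nora, Judith, Martin, Albert, Fiona, and Kenneth — each takes 1/32.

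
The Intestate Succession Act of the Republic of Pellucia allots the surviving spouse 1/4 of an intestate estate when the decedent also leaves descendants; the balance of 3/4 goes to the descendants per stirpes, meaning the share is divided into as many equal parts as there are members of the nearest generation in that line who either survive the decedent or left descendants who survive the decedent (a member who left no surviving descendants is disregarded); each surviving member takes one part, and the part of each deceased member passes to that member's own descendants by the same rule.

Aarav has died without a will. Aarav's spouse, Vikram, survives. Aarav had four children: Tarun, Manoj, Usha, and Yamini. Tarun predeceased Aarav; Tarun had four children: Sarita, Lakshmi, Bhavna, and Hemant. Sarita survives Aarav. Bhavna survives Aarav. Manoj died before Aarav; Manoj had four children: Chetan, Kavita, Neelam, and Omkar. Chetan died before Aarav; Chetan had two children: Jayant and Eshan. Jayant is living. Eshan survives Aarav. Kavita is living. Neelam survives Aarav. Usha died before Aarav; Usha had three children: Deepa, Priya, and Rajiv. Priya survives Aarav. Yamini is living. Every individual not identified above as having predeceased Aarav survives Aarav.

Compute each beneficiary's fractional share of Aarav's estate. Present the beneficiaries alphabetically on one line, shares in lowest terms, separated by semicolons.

Vikram, as surviving spouse, takes 1/4.
The remaining 3/4 passes to Aarav's descendants per stirpes.
The 3/4 is divided into 4 equal shares of 3/16 among Tarun, Manoj, Usha, Yamini.
Tarun predeceased; the 3/16 allotted to Tarun's branch passes to Tarun's issue by representation.
The 3/16 is divided into 4 equal shares of 3/64 among Sarita, Lakshmi, Bhavna, Hemant.
Sarita is living and takes 3/64.
Lakshmi is living and takes 3/64.
Bhavna is living and takes 3/64.
Hemant is living and takes 3/64.
Manoj predeceased; the 3/16 allotted to Manoj's branch passes to Manoj's issue by representation.
The 3/16 is divided into 4 equal shares of 3/64 among Chetan, Kavita, Neelam, Omkar.
Chetan predeceased; the 3/64 allotted to Chetan's branch passes to Chetan's issue by representation.
The 3/64 is divided into 2 equal shares of 3/128 among Jayant, Eshan.
Jayant is living and takes 3/128.
Eshan is living and takes 3/128.
Kavita is living and takes 3/64.
Neelam is living and takes 3/64.
Omkar is living and takes 3/64.
Usha predeceased; the 3/16 allotted to Usha's branch passes to Usha's issue by representation.
The 3/16 is divided into 3 equal shares of 1/16 among Deepa, Priya, Rajiv.
Deepa is living and takes 1/16.
Priya is living and takes 1/16.
Rajiv is living and takes 1/16.
Yamini is living and takes 3/16.

Bhavna 3/64; Deepa 1/16; Eshan 3/128; Hemant 3/64; Jayant 3/128; Kavita 3/64; Lakshmi 3/64; Neelam 3/64; Omkar 3/64; Priya 1/16; Rajiv 1/16; Sarita 3/64; Vikram 1/4; Yamini 3/16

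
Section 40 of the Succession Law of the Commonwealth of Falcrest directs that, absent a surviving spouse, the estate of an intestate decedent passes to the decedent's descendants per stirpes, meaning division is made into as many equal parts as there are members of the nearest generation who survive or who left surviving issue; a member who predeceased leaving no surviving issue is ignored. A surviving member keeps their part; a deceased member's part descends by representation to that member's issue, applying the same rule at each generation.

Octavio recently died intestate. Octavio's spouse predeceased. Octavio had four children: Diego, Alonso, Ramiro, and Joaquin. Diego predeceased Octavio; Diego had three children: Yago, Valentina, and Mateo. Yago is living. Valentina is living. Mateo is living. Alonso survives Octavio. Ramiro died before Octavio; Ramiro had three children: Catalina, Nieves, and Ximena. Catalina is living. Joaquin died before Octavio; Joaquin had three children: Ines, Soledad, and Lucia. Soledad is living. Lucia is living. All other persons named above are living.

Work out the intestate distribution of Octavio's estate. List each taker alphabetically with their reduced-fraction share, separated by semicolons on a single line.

There is no surviving spouse, so the entire estate passes to Octavio's descendants per stirpes.
The estate is divided into 4 equal shares of 1/4 among Diego, Alonso, Ramiro, Joaquin.
Diego predeceased; the 1/4 allotted to Diego's branch passes to Diego's issue by representation.
The 1/4 is divided into 3 equal shares of 1/12 among Yago, Valentina, Mateo.
Yago is living and takes 1/12.
Valentina is living and takes 1/12.
Mateo is living and takes 1/12.
Alonso is living and takes 1/4.
Ramiro predeceased; the 1/4 allotted to Ramiro's branch passes to Ramiro's issue by representation.
The 1/4 is divided into 3 equal shares of 1/12 among Catalina, Nieves, Ximena.
Catalina is living and takes 1/12.
Nieves is living and takes 1/12.
Ximena is living and takes 1/12.
Joaquin predeceased; the 1/4 allotted to Joaquin's branch passes to Joaquin's issue by representation.
The 1/4 is divided into 3 equal shares of 1/12 among Ines, Soledad, Lucia.
Ines is living and takes 1/12.
Soledad is living and takes 1/12.
Lucia is living and takes 1/12.

Alonso 1/4; Catalina 1/12; Ines 1/12; Lucia 1/12; Mateo 1/12; Nieves 1/12; Soledad 1/12; Valentina 1/12; Ximena 1/12; Yago 1/12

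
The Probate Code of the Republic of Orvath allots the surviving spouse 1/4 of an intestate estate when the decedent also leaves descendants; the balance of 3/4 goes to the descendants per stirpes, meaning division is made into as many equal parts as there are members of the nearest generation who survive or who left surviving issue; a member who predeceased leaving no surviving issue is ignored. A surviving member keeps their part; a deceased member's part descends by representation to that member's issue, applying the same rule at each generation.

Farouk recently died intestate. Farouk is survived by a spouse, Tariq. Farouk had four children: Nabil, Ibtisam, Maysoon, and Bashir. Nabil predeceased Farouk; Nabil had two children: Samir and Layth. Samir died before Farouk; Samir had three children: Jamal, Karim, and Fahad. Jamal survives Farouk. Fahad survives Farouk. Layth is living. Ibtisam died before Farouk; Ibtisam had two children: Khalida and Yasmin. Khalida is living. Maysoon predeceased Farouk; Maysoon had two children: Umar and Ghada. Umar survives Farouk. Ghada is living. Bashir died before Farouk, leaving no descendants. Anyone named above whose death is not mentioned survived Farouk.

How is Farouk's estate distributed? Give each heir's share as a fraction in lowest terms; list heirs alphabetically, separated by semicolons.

Tariq, as surviving spouse, takes 1/4.
The remaining 3/4 passes to Farouk's descendants per stirpes.
Bashir left no surviving issue, so that branch lapses and is disregarded.
The 3/4 is divided into 3 equal shares of 1/4 among Nabil, Ibtisam, Maysoon.
Nabil predeceased; the 1/4 allotted to Nabil's branch passes to Nabil's issue by representation.
The 1/4 is divided into 2 equal shares of 1/8 among Samir, Layth.
Samir predeceased; the 1/8 allotted to Samir's branch passes to Samir's issue by representation.
The 1/8 is divided into 3 equal shares of 1/24 among Jamal, Karim, Fahad.
Jamal is living and takes 1/24.
Karim is living and takes 1/24.
Fahad is living and takes 1/24.
Layth is living and takes 1/8.
Ibtisam predeceased; the 1/4 allotted to Ibtisam's branch passes to Ibtisam's issue by representation.
The 1/4 is divided into 2 equal shares of 1/8 among Khalida, Yasmin.
Khalida is living and takes 1/8.
Yasmin is living and takes 1/8.
Maysoon predeceased; the 1/4 allotted to Maysoon's branch passes to Maysoon's issue by representation.
The 1/4 is divided into 2 equal shares of 1/8 among Umar, Ghada.
Umar is living and takes 1/8.
Ghada is living and takes 1/8.

Fahad 1/24; Ghada 1/8; Jamal 1/24; Karim 1/24; Khalida 1/8; Layth 1/8; Tariq 1/4; Umar 1/8; Yasmin 1/8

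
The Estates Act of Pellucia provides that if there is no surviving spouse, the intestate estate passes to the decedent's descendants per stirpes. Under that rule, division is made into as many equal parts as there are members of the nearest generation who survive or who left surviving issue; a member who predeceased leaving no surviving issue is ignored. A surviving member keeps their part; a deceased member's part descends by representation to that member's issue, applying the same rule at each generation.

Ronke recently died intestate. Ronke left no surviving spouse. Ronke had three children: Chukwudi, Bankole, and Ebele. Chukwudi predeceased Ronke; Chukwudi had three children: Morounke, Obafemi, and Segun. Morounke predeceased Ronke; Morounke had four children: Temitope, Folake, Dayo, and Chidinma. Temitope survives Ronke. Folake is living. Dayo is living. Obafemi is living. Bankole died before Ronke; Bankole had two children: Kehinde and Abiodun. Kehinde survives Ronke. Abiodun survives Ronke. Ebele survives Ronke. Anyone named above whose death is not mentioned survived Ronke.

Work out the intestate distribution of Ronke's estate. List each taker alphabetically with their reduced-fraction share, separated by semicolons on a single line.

There is no surviving spouse, so the entire estate passes to Ronke's descendants per stirpes.
The estate is divided into 3 equal shares of 1/3 among Chukwudi, Bankole, Ebele.
Chukwudi predeceased; the 1/3 allotted to Chukwudi's branch passes to Chukwudi's issue by representation.
The 1/3 is divided into 3 equal shares of 1/9 among Morounke, Obafemi, Segun.
Morounke predeceased; the 1/9 allotted to Morounke's branch passes to Morounke's issue by representation.
The 1/9 is divided into 4 equal shares of 1/36 among Temitope, Folake, Dayo, Chidinma.
Temitope is living and takes 1/36.
Folake is living and takes 1/36.
Dayo is living and takes 1/36.
Chidinma is living and takes 1/36.
Obafemi is living and takes 1/9.
Segun is living and takes 1/9.
Bankole predeceased; the 1/3 allotted to Bankole's branch passes to Bankole's issue by representation.
The 1/3 is divided into 2 equal shares of 1/6 among Kehinde, Abiodun.
Kehinde is living and takes 1/6.
Abiodun is living and takes 1/6.
Ebele is living and takes 1/3.

Abiodun 1/6; Chidinma 1/36; Dayo 1/36; Ebele 1/3; Folake 1/36; Kehinde 1/6; Obafemi 1/9; Segun 1/9; Temitope 1/36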